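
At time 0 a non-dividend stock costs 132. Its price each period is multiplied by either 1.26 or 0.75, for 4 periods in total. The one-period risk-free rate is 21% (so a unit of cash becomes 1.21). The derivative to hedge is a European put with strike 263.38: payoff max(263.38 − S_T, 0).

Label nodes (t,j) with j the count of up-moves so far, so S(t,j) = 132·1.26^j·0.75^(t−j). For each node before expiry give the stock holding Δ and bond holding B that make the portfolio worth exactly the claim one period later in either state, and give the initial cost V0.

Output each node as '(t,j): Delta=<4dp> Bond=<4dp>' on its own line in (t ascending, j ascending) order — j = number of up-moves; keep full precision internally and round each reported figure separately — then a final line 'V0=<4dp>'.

(0,0): Delta=-0.5735 Bond=87.9718
(1,0): Delta=-1.0000 Bond=148.6711
(1,1): Delta=-0.5459 Bond=101.8562
(2,0): Delta=-1.0000 Bond=179.8921
(2,1): Delta=-1.0000 Bond=179.8921
(2,2): Delta=-0.5165 Bond=117.0888
(3,0): Delta=-1.0000 Bond=217.6694
(3,1): Delta=-1.0000 Bond=217.6694
(3,2): Delta=-1.0000 Bond=217.6694
(3,3): Delta=-0.4852 Bond=133.4174
V0=12.2722

Risk-neutral probability p* = (R−d)/(u−d) = (1.21−0.75)/(1.26−0.75) = 0.9020.
Terminal payoffs: V(4,0)=221.6144, V(4,1)=193.2138, V(4,2)=145.5007, V(4,3)=65.3428, V(4,4)=0.0000
  t=3,j=0: stock 55.6875 → up 70.1663 (V=193.2138), down 41.7656 (V=221.6144). Price 161.9819; hedge Δ=-1.0000, bond B=217.6694.
  t=3,j=1: stock 93.5550 → up 117.8793 (V=145.5007), down 70.1662 (V=193.2138). Price 124.1144; hedge Δ=-1.0000, bond B=217.6694.
  t=3,j=2: stock 157.1724 → up 198.0372 (V=65.3428), down 117.8793 (V=145.5007). Price 60.4970; hedge Δ=-1.0000, bond B=217.6694.
  t=3,j=3: stock 264.0496 → up 332.7025 (V=0.0000), down 198.0372 (V=65.3428). Price 5.2943; hedge Δ=-0.4852, bond B=133.4174.
  t=2,j=0: stock 74.2500 → up 93.5550 (V=124.1144), down 55.6875 (V=161.9819). Price 105.6421; hedge Δ=-1.0000, bond B=179.8921.
  t=2,j=1: stock 124.7400 → up 157.1724 (V=60.4970), down 93.5550 (V=124.1144). Price 55.1521; hedge Δ=-1.0000, bond B=179.8921.
  t=2,j=2: stock 209.5632 → up 264.0496 (V=5.2943), down 157.1724 (V=60.4970). Price 8.8482; hedge Δ=-0.5165, bond B=117.0888.
  t=1,j=0: stock 99.0000 → up 124.7400 (V=55.1521), down 74.2500 (V=105.6421). Price 49.6711; hedge Δ=-1.0000, bond B=148.6711.
  t=1,j=1: stock 166.3200 → up 209.5632 (V=8.8482), down 124.7400 (V=55.1521). Price 11.0643; hedge Δ=-0.5459, bond B=101.8562.
  t=0,j=0: stock 132.0000 → up 166.3200 (V=11.0643), down 99.0000 (V=49.6711). Price 12.2722; hedge Δ=-0.5735, bond B=87.9718.
Self-financing check: at every node Δ·S+B equals the discounted successor values.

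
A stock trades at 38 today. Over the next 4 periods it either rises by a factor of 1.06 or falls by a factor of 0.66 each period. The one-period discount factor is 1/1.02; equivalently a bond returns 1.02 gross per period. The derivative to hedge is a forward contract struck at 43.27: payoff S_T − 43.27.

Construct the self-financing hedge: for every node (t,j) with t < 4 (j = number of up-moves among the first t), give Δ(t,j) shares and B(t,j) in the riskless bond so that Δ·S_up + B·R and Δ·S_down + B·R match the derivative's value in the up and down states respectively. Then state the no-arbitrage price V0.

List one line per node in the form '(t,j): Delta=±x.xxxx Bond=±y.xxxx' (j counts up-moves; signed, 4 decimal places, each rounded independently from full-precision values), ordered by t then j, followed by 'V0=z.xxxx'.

(0,0): Delta=1.0000 Bond=-39.9748
(1,0): Delta=1.0000 Bond=-40.7743
(1,1): Delta=1.0000 Bond=-40.7743
(2,0): Delta=1.0000 Bond=-41.5898
(2,1): Delta=1.0000 Bond=-41.5898
(2,2): Delta=1.0000 Bond=-41.5898
(3,0): Delta=1.0000 Bond=-42.4216
(3,1): Delta=1.0000 Bond=-42.4216
(3,2): Delta=1.0000 Bond=-42.4216
(3,3): Delta=1.0000 Bond=-42.4216
V0=-1.9748

Since d<R<u, set p* = (R−d)/(u−d) = 0.9000; price each node as the discounted p*-expectation of its children.
Payoff layer (t=4): V(4,0)=-36.0596, V(4,1)=-31.6897, V(4,2)=-24.6713, V(4,3)=-13.3993, V(4,4)=4.7041
  t=3,j=0: stock 10.9248 → up 11.5803 (V=-31.6897), down 7.2104 (V=-36.0596). Price -31.4967; hedge Δ=1.0000, bond B=-42.4216.
  t=3,j=1: stock 17.5460 → up 18.5987 (V=-24.6713), down 11.5803 (V=-31.6897). Price -24.8756; hedge Δ=1.0000, bond B=-42.4216.
  t=3,j=2: stock 28.1799 → up 29.8707 (V=-13.3993), down 18.5987 (V=-24.6713). Price -14.2417; hedge Δ=1.0000, bond B=-42.4216.
  t=3,j=3: stock 45.2586 → up 47.9741 (V=4.7041), down 29.8707 (V=-13.3993). Price 2.8370; hedge Δ=1.0000, bond B=-42.4216.
  t=2,j=0: stock 16.5528 → up 17.5460 (V=-24.8756), down 10.9248 (V=-31.4967). Price -25.0370; hedge Δ=1.0000, bond B=-41.5898.
  t=2,j=1: stock 26.5848 → up 28.1799 (V=-14.2417), down 17.5460 (V=-24.8756). Price -15.0050; hedge Δ=1.0000, bond B=-41.5898.
  t=2,j=2: stock 42.6968 → up 45.2586 (V=2.8370), down 28.1799 (V=-14.2417). Price 1.1070; hedge Δ=1.0000, bond B=-41.5898.
  t=1,j=0: stock 25.0800 → up 26.5848 (V=-15.0050), down 16.5528 (V=-25.0370). Price -15.6943; hedge Δ=1.0000, bond B=-40.7743.
  t=1,j=1: stock 40.2800 → up 42.6968 (V=1.1070), down 26.5848 (V=-15.0050). Price -0.4943; hedge Δ=1.0000, bond B=-40.7743.
  t=0,j=0: stock 38.0000 → up 40.2800 (V=-0.4943), down 25.0800 (V=-15.6943). Price -1.9748; hedge Δ=1.0000, bond B=-39.9748.
Check: Δ(0,0)·S0 + B(0,0) = -1.9748 = V0.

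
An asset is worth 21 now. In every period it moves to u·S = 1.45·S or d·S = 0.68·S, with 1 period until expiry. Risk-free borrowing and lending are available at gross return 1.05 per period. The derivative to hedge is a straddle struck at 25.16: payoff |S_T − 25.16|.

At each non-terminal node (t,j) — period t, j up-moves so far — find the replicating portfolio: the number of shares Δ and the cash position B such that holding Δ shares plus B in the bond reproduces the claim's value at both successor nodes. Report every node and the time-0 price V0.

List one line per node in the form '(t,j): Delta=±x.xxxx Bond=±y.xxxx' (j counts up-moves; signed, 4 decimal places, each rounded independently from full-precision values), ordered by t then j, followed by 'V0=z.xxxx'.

(0,0): Delta=-0.3457 Bond=15.0635
V0=7.8037

No-arbitrage ⇒ martingale measure with p* = (R−d)/(u−d) = 0.4805.
Terminal values V(1,·): V(1,0)=10.8800, V(1,1)=5.2900
  t=0,j=0: stock 21.0000 → up 30.4500 (V=5.2900), down 14.2800 (V=10.8800). Price 7.8037; hedge Δ=-0.3457, bond B=15.0635.
The time-0 hedge costs 7.8037, which is the no-arbitrage price.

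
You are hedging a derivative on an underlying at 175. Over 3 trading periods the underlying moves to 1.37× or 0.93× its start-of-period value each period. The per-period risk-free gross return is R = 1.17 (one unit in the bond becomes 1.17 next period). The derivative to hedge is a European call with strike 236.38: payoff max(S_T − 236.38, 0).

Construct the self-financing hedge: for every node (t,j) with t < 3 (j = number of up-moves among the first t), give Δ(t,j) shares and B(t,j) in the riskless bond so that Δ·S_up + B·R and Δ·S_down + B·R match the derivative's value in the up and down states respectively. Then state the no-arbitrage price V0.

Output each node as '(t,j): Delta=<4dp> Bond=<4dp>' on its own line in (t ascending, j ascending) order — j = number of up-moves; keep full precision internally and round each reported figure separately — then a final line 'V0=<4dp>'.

(0,0): Delta=0.7329 Bond=-89.1197
(1,0): Delta=0.4498 Bond=-58.1840
(1,1): Delta=0.8931 Bond=-142.6751
(2,0): Delta=0.0000 Bond=0.0000
(2,1): Delta=0.7042 Bond=-124.8048
(2,2): Delta=1.0000 Bond=-202.0342
V0=39.1441

Since d<R<u, set p* = (R−d)/(u−d) = 0.5455; price each node as the discounted p*-expectation of its children.
At expiry t=3: V(3,0)=0.0000, V(3,1)=0.0000, V(3,2)=69.0855, V(3,3)=213.6068
  t=2,j=0: stock 151.3575 → up 207.3598 (V=0.0000), down 140.7625 (V=0.0000). Price 0.0000; hedge Δ=0.0000, bond B=0.0000.
  t=2,j=1: stock 222.9675 → up 305.4655 (V=69.0855), down 207.3598 (V=0.0000). Price 32.2077; hedge Δ=0.7042, bond B=-124.8048.
  t=2,j=2: stock 328.4575 → up 449.9868 (V=213.6068), down 305.4655 (V=69.0855). Price 126.4233; hedge Δ=1.0000, bond B=-202.0342.
  t=1,j=0: stock 162.7500 → up 222.9675 (V=32.2077), down 151.3575 (V=0.0000). Price 15.0152; hedge Δ=0.4498, bond B=-58.1840.
  t=1,j=1: stock 239.7500 → up 328.4575 (V=126.4233), down 222.9675 (V=32.2077). Price 71.4513; hedge Δ=0.8931, bond B=-142.6751.
  t=0,j=0: stock 175.0000 → up 239.7500 (V=71.4513), down 162.7500 (V=15.0152). Price 39.1441; hedge Δ=0.7329, bond B=-89.1197.
Root portfolio cost Δ·175+B reproduces V0=39.1441.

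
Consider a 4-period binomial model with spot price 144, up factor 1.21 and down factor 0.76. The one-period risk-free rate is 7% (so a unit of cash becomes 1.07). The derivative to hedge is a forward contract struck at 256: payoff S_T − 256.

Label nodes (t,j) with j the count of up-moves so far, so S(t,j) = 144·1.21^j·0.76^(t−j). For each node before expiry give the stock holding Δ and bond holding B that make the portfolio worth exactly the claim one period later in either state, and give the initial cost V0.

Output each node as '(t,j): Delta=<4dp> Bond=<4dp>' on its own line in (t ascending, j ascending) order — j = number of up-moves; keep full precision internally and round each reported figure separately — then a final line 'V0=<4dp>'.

(0,0): Delta=1.0000 Bond=-195.3012
(1,0): Delta=1.0000 Bond=-208.9723
(1,1): Delta=1.0000 Bond=-208.9723
(2,0): Delta=1.0000 Bond=-223.6003
(2,1): Delta=1.0000 Bond=-223.6003
(2,2): Delta=1.0000 Bond=-223.6003
(3,0): Delta=1.0000 Bond=-239.2523
(3,1): Delta=1.0000 Bond=-239.2523
(3,2): Delta=1.0000 Bond=-239.2523
(3,3): Delta=1.0000 Bond=-239.2523
V0=-51.3012

No-arbitrage ⇒ martingale measure with p* = (R−d)/(u−d) = 0.6889.
At expiry t=4: V(4,0)=-207.9585, V(4,1)=-179.5128, V(4,2)=-134.2244, V(4,3)=-62.1204, V(4,4)=52.6768
(3,0): S=63.2125. Δ = (V_up−V_dn)/(S_up−S_dn) = (-179.5128−-207.9585)/(76.4872−48.0415) = 1.0000. V = [p*·-179.5128 + (1−p*)·-207.9585]/1.07 = -176.0398. B = V − Δ·S = -239.2523.
(3,1): S=100.6410. Δ = (V_up−V_dn)/(S_up−S_dn) = (-134.2244−-179.5128)/(121.7756−76.4872) = 1.0000. V = [p*·-134.2244 + (1−p*)·-179.5128]/1.07 = -138.6113. B = V − Δ·S = -239.2523.
(3,2): S=160.2311. Δ = (V_up−V_dn)/(S_up−S_dn) = (-62.1204−-134.2244)/(193.8796−121.7756) = 1.0000. V = [p*·-62.1204 + (1−p*)·-134.2244]/1.07 = -79.0212. B = V − Δ·S = -239.2523.
(3,3): S=255.1048. Δ = (V_up−V_dn)/(S_up−S_dn) = (52.6768−-62.1204)/(308.6768−193.8796) = 1.0000. V = [p*·52.6768 + (1−p*)·-62.1204]/1.07 = 15.8524. B = V − Δ·S = -239.2523.
(2,0): S=83.1744. Δ = (V_up−V_dn)/(S_up−S_dn) = (-138.6113−-176.0398)/(100.6410−63.2125) = 1.0000. V = [p*·-138.6113 + (1−p*)·-176.0398]/1.07 = -140.4259. B = V − Δ·S = -223.6003.
(2,1): S=132.4224. Δ = (V_up−V_dn)/(S_up−S_dn) = (-79.0212−-138.6113)/(160.2311−100.6410) = 1.0000. V = [p*·-79.0212 + (1−p*)·-138.6113]/1.07 = -91.1779. B = V − Δ·S = -223.6003.
(2,2): S=210.8304. Δ = (V_up−V_dn)/(S_up−S_dn) = (15.8524−-79.0212)/(255.1048−160.2311) = 1.0000. V = [p*·15.8524 + (1−p*)·-79.0212]/1.07 = -12.7699. B = V − Δ·S = -223.6003.
(1,0): S=109.4400. Δ = (V_up−V_dn)/(S_up−S_dn) = (-91.1779−-140.4259)/(132.4224−83.1744) = 1.0000. V = [p*·-91.1779 + (1−p*)·-140.4259]/1.07 = -99.5323. B = V − Δ·S = -208.9723.
(1,1): S=174.2400. Δ = (V_up−V_dn)/(S_up−S_dn) = (-12.7699−-91.1779)/(210.8304−132.4224) = 1.0000. V = [p*·-12.7699 + (1−p*)·-91.1779]/1.07 = -34.7323. B = V − Δ·S = -208.9723.
(0,0): S=144.0000. Δ = (V_up−V_dn)/(S_up−S_dn) = (-34.7323−-99.5323)/(174.2400−109.4400) = 1.0000. V = [p*·-34.7323 + (1−p*)·-99.5323]/1.07 = -51.3012. B = V − Δ·S = -195.3012.
Self-financing check: at every node Δ·S+B equals the discounted successor values.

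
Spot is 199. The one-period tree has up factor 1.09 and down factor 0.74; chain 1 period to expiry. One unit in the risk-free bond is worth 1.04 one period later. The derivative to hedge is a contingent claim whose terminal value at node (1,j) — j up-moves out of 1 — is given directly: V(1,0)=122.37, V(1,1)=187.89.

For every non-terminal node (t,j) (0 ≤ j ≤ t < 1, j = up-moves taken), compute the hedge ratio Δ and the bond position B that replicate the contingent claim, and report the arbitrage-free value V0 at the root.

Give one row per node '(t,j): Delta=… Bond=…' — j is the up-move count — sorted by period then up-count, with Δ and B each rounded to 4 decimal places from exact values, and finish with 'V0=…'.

No-arbitrage ⇒ martingale measure with p* = (R−d)/(u−d) = 0.8571.
Payoff layer (t=1): V(1,0)=122.3700, V(1,1)=187.8900
  t=0,j=0: stock 199.0000 → up 216.9100 (V=187.8900), down 147.2600 (V=122.3700). Price 171.6635; hedge Δ=0.9407, bond B=-15.5365.
Each (Δ,B) replicates both successor values, so the strategy is self-financing and V0 is arbitrage-free.

(0,0): Delta=0.9407 Bond=-15.5365
V0=171.6635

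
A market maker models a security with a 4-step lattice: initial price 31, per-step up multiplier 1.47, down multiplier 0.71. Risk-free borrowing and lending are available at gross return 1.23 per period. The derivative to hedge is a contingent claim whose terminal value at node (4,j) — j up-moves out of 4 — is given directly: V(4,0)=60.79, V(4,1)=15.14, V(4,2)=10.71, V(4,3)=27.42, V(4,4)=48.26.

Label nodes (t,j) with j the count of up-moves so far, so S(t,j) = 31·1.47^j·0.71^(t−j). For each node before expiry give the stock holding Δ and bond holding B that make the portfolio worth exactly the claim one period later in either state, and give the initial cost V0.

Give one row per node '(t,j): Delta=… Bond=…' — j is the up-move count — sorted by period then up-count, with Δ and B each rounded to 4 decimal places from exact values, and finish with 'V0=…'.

No-arbitrage ⇒ martingale measure with p* = (R−d)/(u−d) = 0.6842.
Payoff layer (t=4): V(4,0)=60.7900, V(4,1)=15.1400, V(4,2)=10.7100, V(4,3)=27.4200, V(4,4)=48.2600
Node (3,0) S=11.0952: V=(p*·15.1400+(1−p*)·60.7900)/1.23=24.0291; Δ=(15.1400−60.7900)/(16.3100−7.8776)=-5.4137; B=V−Δ·S=84.0949
Node (3,1) S=22.9718: V=(p*·10.7100+(1−p*)·15.1400)/1.23=9.8447; Δ=(10.7100−15.1400)/(33.7686−16.3100)=-0.2537; B=V−Δ·S=15.6736
Node (3,2) S=47.5614: V=(p*·27.4200+(1−p*)·10.7100)/1.23=18.0026; Δ=(27.4200−10.7100)/(69.9153−33.7686)=0.4623; B=V−Δ·S=-3.9843
Node (3,3) S=98.4722: V=(p*·48.2600+(1−p*)·27.4200)/1.23=33.8853; Δ=(48.2600−27.4200)/(144.7542−69.9153)=0.2785; B=V−Δ·S=6.4643
Node (2,0) S=15.6271: V=(p*·9.8447+(1−p*)·24.0291)/1.23=11.6455; Δ=(9.8447−24.0291)/(22.9718−11.0952)=-1.1943; B=V−Δ·S=30.3092
Node (2,1) S=32.3547: V=(p*·18.0026+(1−p*)·9.8447)/1.23=12.5418; Δ=(18.0026−9.8447)/(47.5614−22.9718)=0.3318; B=V−Δ·S=1.8077
Node (2,2) S=66.9879: V=(p*·33.8853+(1−p*)·18.0026)/1.23=23.4713; Δ=(33.8853−18.0026)/(98.4722−47.5614)=0.3120; B=V−Δ·S=2.5730
Node (1,0) S=22.0100: V=(p*·12.5418+(1−p*)·11.6455)/1.23=9.9665; Δ=(12.5418−11.6455)/(32.3547−15.6271)=0.0536; B=V−Δ·S=8.7871
Node (1,1) S=45.5700: V=(p*·23.4713+(1−p*)·12.5418)/1.23=16.2763; Δ=(23.4713−12.5418)/(66.9879−32.3547)=0.3156; B=V−Δ·S=1.8954
Node (0,0) S=31.0000: V=(p*·16.2763+(1−p*)·9.9665)/1.23=11.6128; Δ=(16.2763−9.9665)/(45.5700−22.0100)=0.2678; B=V−Δ·S=3.3103
Self-financing check: at every node Δ·S+B equals the discounted successor values.

(0,0): Delta=0.2678 Bond=3.3103
(1,0): Delta=0.0536 Bond=8.7871
(1,1): Delta=0.3156 Bond=1.8954
(2,0): Delta=-1.1943 Bond=30.3092
(2,1): Delta=0.3318 Bond=1.8077
(2,2): Delta=0.3120 Bond=2.5730
(3,0): Delta=-5.4137 Bond=84.0949
(3,1): Delta=-0.2537 Bond=15.6736
(3,2): Delta=0.4623 Bond=-3.9843
(3,3): Delta=0.2785 Bond=6.4643
V0=11.6128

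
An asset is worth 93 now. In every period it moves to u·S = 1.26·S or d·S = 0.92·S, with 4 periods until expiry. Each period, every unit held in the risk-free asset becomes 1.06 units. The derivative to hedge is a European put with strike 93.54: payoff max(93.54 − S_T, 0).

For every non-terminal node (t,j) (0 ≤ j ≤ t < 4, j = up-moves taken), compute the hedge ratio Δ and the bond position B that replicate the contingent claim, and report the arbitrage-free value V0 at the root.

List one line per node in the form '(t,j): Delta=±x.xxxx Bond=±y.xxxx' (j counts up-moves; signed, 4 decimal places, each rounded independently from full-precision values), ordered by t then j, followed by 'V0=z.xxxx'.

(0,0): Delta=-0.1591 Bond=17.9584
(1,0): Delta=-0.2946 Bond=30.6326
(1,1): Delta=-0.0177 Bond=2.4691
(2,0): Delta=-0.5438 Bond=52.0853
(2,1): Delta=-0.0347 Bond=4.4494
(2,2): Delta=0.0000 Bond=0.0000
(3,0): Delta=-1.0000 Bond=88.2453
(3,1): Delta=-0.0680 Bond=8.0178
(3,2): Delta=0.0000 Bond=0.0000
(3,3): Delta=0.0000 Bond=0.0000
V0=3.1616

Under the risk-neutral measure, an up-move has probability p* = (R−d)/(u−d) = 0.4118 and values discount at R = 1.06.
Payoff layer (t=4): V(4,0)=26.9155, V(4,1)=2.2933, V(4,2)=0.0000, V(4,3)=0.0000, V(4,4)=0.0000
(3,0): S=72.4180. Δ = (V_up−V_dn)/(S_up−S_dn) = (2.2933−26.9155)/(91.2467−66.6245) = -1.0000. V = [p*·2.2933 + (1−p*)·26.9155]/1.06 = 15.8273. B = V − Δ·S = 88.2453.
(3,1): S=99.1812. Δ = (V_up−V_dn)/(S_up−S_dn) = (0.0000−2.2933)/(124.9683−91.2467) = -0.0680. V = [p*·0.0000 + (1−p*)·2.2933]/1.06 = 1.2727. B = V − Δ·S = 8.0178.
(3,2): S=135.8351. Δ = (V_up−V_dn)/(S_up−S_dn) = (0.0000−0.0000)/(171.1522−124.9683) = 0.0000. V = [p*·0.0000 + (1−p*)·0.0000]/1.06 = 0.0000. B = V − Δ·S = 0.0000.
(3,3): S=186.0350. Δ = (V_up−V_dn)/(S_up−S_dn) = (0.0000−0.0000)/(234.4041−171.1522) = 0.0000. V = [p*·0.0000 + (1−p*)·0.0000]/1.06 = 0.0000. B = V − Δ·S = 0.0000.
(2,0): S=78.7152. Δ = (V_up−V_dn)/(S_up−S_dn) = (1.2727−15.8273)/(99.1812−72.4180) = -0.5438. V = [p*·1.2727 + (1−p*)·15.8273]/1.06 = 9.2776. B = V − Δ·S = 52.0853.
(2,1): S=107.8056. Δ = (V_up−V_dn)/(S_up−S_dn) = (0.0000−1.2727)/(135.8351−99.1812) = -0.0347. V = [p*·0.0000 + (1−p*)·1.2727]/1.06 = 0.7063. B = V − Δ·S = 4.4494.
(2,2): S=147.6468. Δ = (V_up−V_dn)/(S_up−S_dn) = (0.0000−0.0000)/(186.0350−135.8351) = 0.0000. V = [p*·0.0000 + (1−p*)·0.0000]/1.06 = 0.0000. B = V − Δ·S = 0.0000.
(1,0): S=85.5600. Δ = (V_up−V_dn)/(S_up−S_dn) = (0.7063−9.2776)/(107.8056−78.7152) = -0.2946. V = [p*·0.7063 + (1−p*)·9.2776]/1.06 = 5.4228. B = V − Δ·S = 30.6326.
(1,1): S=117.1800. Δ = (V_up−V_dn)/(S_up−S_dn) = (0.0000−0.7063)/(147.6468−107.8056) = -0.0177. V = [p*·0.0000 + (1−p*)·0.7063]/1.06 = 0.3919. B = V − Δ·S = 2.4691.
(0,0): S=93.0000. Δ = (V_up−V_dn)/(S_up−S_dn) = (0.3919−5.4228)/(117.1800−85.5600) = -0.1591. V = [p*·0.3919 + (1−p*)·5.4228]/1.06 = 3.1616. B = V − Δ·S = 17.9584.
Check: Δ(0,0)·S0 + B(0,0) = 3.1616 = V0.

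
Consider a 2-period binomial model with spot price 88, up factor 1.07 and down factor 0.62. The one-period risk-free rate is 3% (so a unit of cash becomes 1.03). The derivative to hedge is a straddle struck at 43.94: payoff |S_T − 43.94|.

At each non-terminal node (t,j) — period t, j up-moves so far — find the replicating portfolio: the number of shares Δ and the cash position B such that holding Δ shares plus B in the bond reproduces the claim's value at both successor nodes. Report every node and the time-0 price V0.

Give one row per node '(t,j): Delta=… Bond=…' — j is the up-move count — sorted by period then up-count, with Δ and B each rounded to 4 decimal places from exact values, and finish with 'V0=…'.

(0,0): Delta=0.9559 Bond=-37.3882
(1,0): Delta=0.1762 Bond=4.0311
(1,1): Delta=1.0000 Bond=-42.6602
V0=46.7330

Since d<R<u, set p* = (R−d)/(u−d) = 0.9111; price each node as the discounted p*-expectation of its children.
Payoff layer (t=2): V(2,0)=10.1128, V(2,1)=14.4392, V(2,2)=56.8112
(1,0): S=54.5600. Δ = (V_up−V_dn)/(S_up−S_dn) = (14.4392−10.1128)/(58.3792−33.8272) = 0.1762. V = [p*·14.4392 + (1−p*)·10.1128]/1.03 = 13.6453. B = V − Δ·S = 4.0311.
(1,1): S=94.1600. Δ = (V_up−V_dn)/(S_up−S_dn) = (56.8112−14.4392)/(100.7512−58.3792) = 1.0000. V = [p*·56.8112 + (1−p*)·14.4392]/1.03 = 51.4998. B = V − Δ·S = -42.6602.
(0,0): S=88.0000. Δ = (V_up−V_dn)/(S_up−S_dn) = (51.4998−13.6453)/(94.1600−54.5600) = 0.9559. V = [p*·51.4998 + (1−p*)·13.6453]/1.03 = 46.7330. B = V − Δ·S = -37.3882.
Each (Δ,B) replicates both successor values, so the strategy is self-financing and V0 is arbitrage-free.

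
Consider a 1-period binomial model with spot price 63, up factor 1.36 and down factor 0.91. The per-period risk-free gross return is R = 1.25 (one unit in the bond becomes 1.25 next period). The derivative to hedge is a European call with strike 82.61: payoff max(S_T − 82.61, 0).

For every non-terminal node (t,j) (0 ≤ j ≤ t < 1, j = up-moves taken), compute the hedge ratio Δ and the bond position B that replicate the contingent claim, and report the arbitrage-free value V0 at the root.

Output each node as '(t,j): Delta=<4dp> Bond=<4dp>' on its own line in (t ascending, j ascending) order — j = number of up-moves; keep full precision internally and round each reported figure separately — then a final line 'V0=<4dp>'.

(0,0): Delta=0.1083 Bond=-4.9666
V0=1.8556

Risk-neutral probability p* = (R−d)/(u−d) = (1.25−0.91)/(1.36−0.91) = 0.7556.
Terminal payoffs: V(1,0)=0.0000, V(1,1)=3.0700
  t=0,j=0: stock 63.0000 → up 85.6800 (V=3.0700), down 57.3300 (V=0.0000). Price 1.8556; hedge Δ=0.1083, bond B=-4.9666.
Each (Δ,B) replicates both successor values, so the strategy is self-financing and V0 is arbitrage-free.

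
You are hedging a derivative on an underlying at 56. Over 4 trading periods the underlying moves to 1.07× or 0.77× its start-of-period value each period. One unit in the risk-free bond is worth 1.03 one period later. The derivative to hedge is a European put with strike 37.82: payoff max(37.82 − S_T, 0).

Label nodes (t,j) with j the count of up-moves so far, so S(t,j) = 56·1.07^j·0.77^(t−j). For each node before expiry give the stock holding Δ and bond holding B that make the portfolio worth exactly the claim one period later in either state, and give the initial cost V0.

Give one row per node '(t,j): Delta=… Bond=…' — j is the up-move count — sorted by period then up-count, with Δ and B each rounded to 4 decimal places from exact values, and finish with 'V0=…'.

(0,0): Delta=-0.0273 Bond=1.6124
(1,0): Delta=-0.1862 Bond=8.5092
(1,1): Delta=-0.0098 Bond=0.6072
(2,0): Delta=-0.9837 Bond=35.2434
(2,1): Delta=-0.0979 Bond=4.6908
(2,2): Delta=0.0000 Bond=0.0000
(3,0): Delta=-1.0000 Bond=36.7184
(3,1): Delta=-0.9819 Bond=36.2364
(3,2): Delta=0.0000 Bond=0.0000
(3,3): Delta=0.0000 Bond=0.0000
V0=0.0815

The replicating-portfolio and risk-neutral prices coincide; use p* = (1.03−0.77)/(1.07−0.77) = 0.8667 for the latter.
Terminal values V(4,·): V(4,0)=18.1343, V(4,1)=10.4645, V(4,2)=0.0000, V(4,3)=0.0000, V(4,4)=0.0000
  t=3,j=0: stock 25.5658 → up 27.3555 (V=10.4645), down 19.6857 (V=18.1343). Price 11.1526; hedge Δ=-1.0000, bond B=36.7184.
  t=3,j=1: stock 35.5266 → up 38.0134 (V=0.0000), down 27.3555 (V=10.4645). Price 1.3546; hedge Δ=-0.9819, bond B=36.2364.
  t=3,j=2: stock 49.3681 → up 52.8239 (V=0.0000), down 38.0134 (V=0.0000). Price 0.0000; hedge Δ=0.0000, bond B=0.0000.
  t=3,j=3: stock 68.6024 → up 73.4046 (V=0.0000), down 52.8239 (V=0.0000). Price 0.0000; hedge Δ=0.0000, bond B=0.0000.
  t=2,j=0: stock 33.2024 → up 35.5266 (V=1.3546), down 25.5658 (V=11.1526). Price 2.5835; hedge Δ=-0.9837, bond B=35.2434.
  t=2,j=1: stock 46.1384 → up 49.3681 (V=0.0000), down 35.5266 (V=1.3546). Price 0.1754; hedge Δ=-0.0979, bond B=4.6908.
  t=2,j=2: stock 64.1144 → up 68.6024 (V=0.0000), down 49.3681 (V=0.0000). Price 0.0000; hedge Δ=0.0000, bond B=0.0000.
  t=1,j=0: stock 43.1200 → up 46.1384 (V=0.1754), down 33.2024 (V=2.5835). Price 0.4820; hedge Δ=-0.1862, bond B=8.5092.
  t=1,j=1: stock 59.9200 → up 64.1144 (V=0.0000), down 46.1384 (V=0.1754). Price 0.0227; hedge Δ=-0.0098, bond B=0.6072.
  t=0,j=0: stock 56.0000 → up 59.9200 (V=0.0227), down 43.1200 (V=0.4820). Price 0.0815; hedge Δ=-0.0273, bond B=1.6124.
Check: Δ(0,0)·S0 + B(0,0) = 0.0815 = V0.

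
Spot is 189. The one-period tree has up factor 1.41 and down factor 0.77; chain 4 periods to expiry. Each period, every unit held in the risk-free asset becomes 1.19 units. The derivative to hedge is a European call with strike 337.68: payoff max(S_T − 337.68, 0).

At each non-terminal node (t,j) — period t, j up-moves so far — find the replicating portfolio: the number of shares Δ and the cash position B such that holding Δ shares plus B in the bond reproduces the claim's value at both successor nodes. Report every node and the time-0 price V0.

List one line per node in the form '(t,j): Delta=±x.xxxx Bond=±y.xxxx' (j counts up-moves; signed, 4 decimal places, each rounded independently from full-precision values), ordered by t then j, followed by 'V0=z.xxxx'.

(0,0): Delta=0.6232 Bond=-66.3157
(1,0): Delta=0.2295 Bond=-21.6070
(1,1): Delta=0.7359 Bond=-108.9344
(2,0): Delta=0.0000 Bond=0.0000
(2,1): Delta=0.2951 Bond=-39.1808
(2,2): Delta=0.8620 Bond=-177.0112
(3,0): Delta=0.0000 Bond=0.0000
(3,1): Delta=0.0000 Bond=0.0000
(3,2): Delta=0.3795 Bond=-71.0478
(3,3): Delta=1.0000 Bond=-283.7647
V0=51.4782

No-arbitrage ⇒ martingale measure with p* = (R−d)/(u−d) = 0.6562.
At expiry t=4: V(4,0)=0.0000, V(4,1)=0.0000, V(4,2)=0.0000, V(4,3)=70.2728, V(4,4)=409.3504
  t=3,j=0: stock 86.2847 → up 121.6615 (V=0.0000), down 66.4392 (V=0.0000). Price 0.0000; hedge Δ=0.0000, bond B=0.0000.
  t=3,j=1: stock 158.0019 → up 222.7827 (V=0.0000), down 121.6615 (V=0.0000). Price 0.0000; hedge Δ=0.0000, bond B=0.0000.
  t=3,j=2: stock 289.3282 → up 407.9528 (V=70.2728), down 222.7827 (V=0.0000). Price 38.7534; hedge Δ=0.3795, bond B=-71.0478.
  t=3,j=3: stock 529.8088 → up 747.0304 (V=409.3504), down 407.9528 (V=70.2728). Price 246.0441; hedge Δ=1.0000, bond B=-283.7647.
  t=2,j=0: stock 112.0581 → up 158.0019 (V=0.0000), down 86.2847 (V=0.0000). Price 0.0000; hedge Δ=0.0000, bond B=0.0000.
  t=2,j=1: stock 205.1973 → up 289.3282 (V=38.7534), down 158.0019 (V=0.0000). Price 21.3713; hedge Δ=0.2951, bond B=-39.1808.
  t=2,j=2: stock 375.7509 → up 529.8088 (V=246.0441), down 289.3282 (V=38.7534). Price 146.8806; hedge Δ=0.8620, bond B=-177.0112.
  t=1,j=0: stock 145.5300 → up 205.1973 (V=21.3713), down 112.0581 (V=0.0000). Price 11.7857; hedge Δ=0.2295, bond B=-21.6070.
  t=1,j=1: stock 266.4900 → up 375.7509 (V=146.8806), down 205.1973 (V=21.3713). Price 87.1738; hedge Δ=0.7359, bond B=-108.9344.
  t=0,j=0: stock 189.0000 → up 266.4900 (V=87.1738), down 145.5300 (V=11.7857). Price 51.4782; hedge Δ=0.6232, bond B=-66.3157.
Root portfolio cost Δ·189+B reproduces V0=51.4782.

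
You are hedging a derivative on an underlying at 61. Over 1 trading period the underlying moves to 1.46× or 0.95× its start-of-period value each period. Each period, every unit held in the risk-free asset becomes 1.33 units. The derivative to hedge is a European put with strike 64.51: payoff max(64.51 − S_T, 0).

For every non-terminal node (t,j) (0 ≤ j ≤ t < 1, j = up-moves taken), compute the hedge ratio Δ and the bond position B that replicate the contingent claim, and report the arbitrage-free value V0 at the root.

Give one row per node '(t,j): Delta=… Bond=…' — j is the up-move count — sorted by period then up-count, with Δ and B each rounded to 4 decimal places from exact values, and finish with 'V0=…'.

No-arbitrage ⇒ martingale measure with p* = (R−d)/(u−d) = 0.7451.
Payoff layer (t=1): V(1,0)=6.5600, V(1,1)=0.0000
  t=0,j=0: stock 61.0000 → up 89.0600 (V=0.0000), down 57.9500 (V=6.5600). Price 1.2573; hedge Δ=-0.2109, bond B=14.1200.
Each (Δ,B) replicates both successor values, so the strategy is self-financing and V0 is arbitrage-free.

(0,0): Delta=-0.2109 Bond=14.1200
V0=1.2573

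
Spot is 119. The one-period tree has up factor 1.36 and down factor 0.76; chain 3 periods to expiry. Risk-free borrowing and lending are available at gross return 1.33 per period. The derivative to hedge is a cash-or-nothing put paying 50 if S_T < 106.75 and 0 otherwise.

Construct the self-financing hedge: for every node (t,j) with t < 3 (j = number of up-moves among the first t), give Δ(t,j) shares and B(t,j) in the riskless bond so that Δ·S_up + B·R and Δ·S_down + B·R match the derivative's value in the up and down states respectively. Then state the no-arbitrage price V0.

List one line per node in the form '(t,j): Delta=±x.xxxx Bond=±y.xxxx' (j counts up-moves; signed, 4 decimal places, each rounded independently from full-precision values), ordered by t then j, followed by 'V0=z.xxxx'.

(0,0): Delta=-0.0376 Bond=4.6296
(1,0): Delta=-0.6582 Bond=62.2798
(1,1): Delta=-0.0194 Bond=3.2035
(2,0): Delta=0.0000 Bond=37.5940
(2,1): Delta=-0.6775 Bond=85.2130
(2,2): Delta=0.0000 Bond=0.0000
V0=0.1541

The replicating-portfolio and risk-neutral prices coincide; use p* = (1.33−0.76)/(1.36−0.76) = 0.9500 for the latter.
Terminal payoffs: V(3,0)=50.0000, V(3,1)=50.0000, V(3,2)=0.0000, V(3,3)=0.0000
  t=2,j=0: stock 68.7344 → up 93.4788 (V=50.0000), down 52.2381 (V=50.0000). Price 37.5940; hedge Δ=0.0000, bond B=37.5940.
  t=2,j=1: stock 122.9984 → up 167.2778 (V=0.0000), down 93.4788 (V=50.0000). Price 1.8797; hedge Δ=-0.6775, bond B=85.2130.
  t=2,j=2: stock 220.1024 → up 299.3393 (V=0.0000), down 167.2778 (V=0.0000). Price 0.0000; hedge Δ=0.0000, bond B=0.0000.
  t=1,j=0: stock 90.4400 → up 122.9984 (V=1.8797), down 68.7344 (V=37.5940). Price 2.7560; hedge Δ=-0.6582, bond B=62.2798.
  t=1,j=1: stock 161.8400 → up 220.1024 (V=0.0000), down 122.9984 (V=1.8797). Price 0.0707; hedge Δ=-0.0194, bond B=3.2035.
  t=0,j=0: stock 119.0000 → up 161.8400 (V=0.0707), down 90.4400 (V=2.7560). Price 0.1541; hedge Δ=-0.0376, bond B=4.6296.
Check: Δ(0,0)·S0 + B(0,0) = 0.1541 = V0.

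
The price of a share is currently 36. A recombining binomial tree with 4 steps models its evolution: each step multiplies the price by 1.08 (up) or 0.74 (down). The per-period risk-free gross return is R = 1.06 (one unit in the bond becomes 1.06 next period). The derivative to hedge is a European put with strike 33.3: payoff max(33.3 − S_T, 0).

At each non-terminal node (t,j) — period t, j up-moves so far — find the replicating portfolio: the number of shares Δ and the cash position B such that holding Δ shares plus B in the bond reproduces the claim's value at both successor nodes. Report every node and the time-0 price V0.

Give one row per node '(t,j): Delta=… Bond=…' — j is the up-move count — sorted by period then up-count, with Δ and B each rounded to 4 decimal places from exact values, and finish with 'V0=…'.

No-arbitrage ⇒ martingale measure with p* = (R−d)/(u−d) = 0.9412.
At expiry t=4: V(4,0)=22.5048, V(4,1)=17.5449, V(4,2)=10.3061, V(4,3)=0.0000, V(4,4)=0.0000
Node (3,0) S=14.5881: V=(p*·17.5449+(1−p*)·22.5048)/1.06=16.8270; Δ=(17.5449−22.5048)/(15.7551−10.7952)=-1.0000; B=V−Δ·S=31.4151
Node (3,1) S=21.2907: V=(p*·10.3061+(1−p*)·17.5449)/1.06=10.1244; Δ=(10.3061−17.5449)/(22.9939−15.7551)=-1.0000; B=V−Δ·S=31.4151
Node (3,2) S=31.0729: V=(p*·0.0000+(1−p*)·10.3061)/1.06=0.5719; Δ=(0.0000−10.3061)/(33.5587−22.9939)=-0.9755; B=V−Δ·S=30.8839
Node (3,3) S=45.3496: V=(p*·0.0000+(1−p*)·0.0000)/1.06=0.0000; Δ=(0.0000−0.0000)/(48.9776−33.5587)=0.0000; B=V−Δ·S=0.0000
Node (2,0) S=19.7136: V=(p*·10.1244+(1−p*)·16.8270)/1.06=9.9233; Δ=(10.1244−16.8270)/(21.2907−14.5881)=-1.0000; B=V−Δ·S=29.6369
Node (2,1) S=28.7712: V=(p*·0.5719+(1−p*)·10.1244)/1.06=1.0697; Δ=(0.5719−10.1244)/(31.0729−21.2907)=-0.9765; B=V−Δ·S=29.1652
Node (2,2) S=41.9904: V=(p*·0.0000+(1−p*)·0.5719)/1.06=0.0317; Δ=(0.0000−0.5719)/(45.3496−31.0729)=-0.0401; B=V−Δ·S=1.7139
Node (1,0) S=26.6400: V=(p*·1.0697+(1−p*)·9.9233)/1.06=1.5004; Δ=(1.0697−9.9233)/(28.7712−19.7136)=-0.9775; B=V−Δ·S=27.5405
Node (1,1) S=38.8800: V=(p*·0.0317+(1−p*)·1.0697)/1.06=0.0875; Δ=(0.0317−1.0697)/(41.9904−28.7712)=-0.0785; B=V−Δ·S=3.1402
Node (0,0) S=36.0000: V=(p*·0.0875+(1−p*)·1.5004)/1.06=0.1610; Δ=(0.0875−1.5004)/(38.8800−26.6400)=-0.1154; B=V−Δ·S=4.3166
Root portfolio cost Δ·36+B reproduces V0=0.1610.

(0,0): Delta=-0.1154 Bond=4.3166
(1,0): Delta=-0.9775 Bond=27.5405
(1,1): Delta=-0.0785 Bond=3.1402
(2,0): Delta=-1.0000 Bond=29.6369
(2,1): Delta=-0.9765 Bond=29.1652
(2,2): Delta=-0.0401 Bond=1.7139
(3,0): Delta=-1.0000 Bond=31.4151
(3,1): Delta=-1.0000 Bond=31.4151
(3,2): Delta=-0.9755 Bond=30.8839
(3,3): Delta=0.0000 Bond=0.0000
V0=0.1610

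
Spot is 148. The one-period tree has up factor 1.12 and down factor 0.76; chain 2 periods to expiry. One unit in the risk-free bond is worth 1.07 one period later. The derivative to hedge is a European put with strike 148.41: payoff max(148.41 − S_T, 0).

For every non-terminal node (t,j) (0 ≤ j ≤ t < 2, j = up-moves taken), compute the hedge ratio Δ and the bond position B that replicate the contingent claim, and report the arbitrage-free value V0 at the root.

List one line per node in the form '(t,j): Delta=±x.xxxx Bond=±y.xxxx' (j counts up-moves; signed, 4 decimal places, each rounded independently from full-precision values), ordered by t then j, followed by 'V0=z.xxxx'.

(0,0): Delta=-0.4375 Bond=70.4945
(1,0): Delta=-1.0000 Bond=138.7009
(1,1): Delta=-0.3759 Bond=65.2240
V0=5.7469

Since d<R<u, set p* = (R−d)/(u−d) = 0.8611; price each node as the discounted p*-expectation of its children.
Terminal payoffs: V(2,0)=62.9252, V(2,1)=22.4324, V(2,2)=0.0000
(1,0): S=112.4800. Δ = (V_up−V_dn)/(S_up−S_dn) = (22.4324−62.9252)/(125.9776−85.4848) = -1.0000. V = [p*·22.4324 + (1−p*)·62.9252]/1.07 = 26.2209. B = V − Δ·S = 138.7009.
(1,1): S=165.7600. Δ = (V_up−V_dn)/(S_up−S_dn) = (0.0000−22.4324)/(185.6512−125.9776) = -0.3759. V = [p*·0.0000 + (1−p*)·22.4324]/1.07 = 2.9118. B = V − Δ·S = 65.2240.
(0,0): S=148.0000. Δ = (V_up−V_dn)/(S_up−S_dn) = (2.9118−26.2209)/(165.7600−112.4800) = -0.4375. V = [p*·2.9118 + (1−p*)·26.2209]/1.07 = 5.7469. B = V − Δ·S = 70.4945.
Each (Δ,B) replicates both successor values, so the strategy is self-financing and V0 is arbitrage-free.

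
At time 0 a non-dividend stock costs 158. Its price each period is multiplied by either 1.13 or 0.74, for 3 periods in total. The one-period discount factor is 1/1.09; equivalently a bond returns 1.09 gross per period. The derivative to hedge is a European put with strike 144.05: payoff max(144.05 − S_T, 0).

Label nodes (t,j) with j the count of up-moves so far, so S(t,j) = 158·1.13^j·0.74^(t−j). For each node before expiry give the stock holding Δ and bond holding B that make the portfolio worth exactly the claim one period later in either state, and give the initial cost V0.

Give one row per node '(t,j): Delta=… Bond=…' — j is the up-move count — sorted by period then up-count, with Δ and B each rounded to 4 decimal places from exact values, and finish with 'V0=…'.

The replicating-portfolio and risk-neutral prices coincide; use p* = (1.09−0.74)/(1.13−0.74) = 0.8974 for the latter.
Terminal values V(3,·): V(3,0)=80.0246, V(3,1)=46.2815, V(3,2)=0.0000, V(3,3)=0.0000
  t=2,j=0: stock 86.5208 → up 97.7685 (V=46.2815), down 64.0254 (V=80.0246). Price 45.6352; hedge Δ=-1.0000, bond B=132.1560.
  t=2,j=1: stock 132.1196 → up 149.2951 (V=0.0000), down 97.7685 (V=46.2815). Price 4.3549; hedge Δ=-0.8982, bond B=123.0254.
  t=2,j=2: stock 201.7502 → up 227.9777 (V=0.0000), down 149.2951 (V=0.0000). Price 0.0000; hedge Δ=0.0000, bond B=0.0000.
  t=1,j=0: stock 116.9200 → up 132.1196 (V=4.3549), down 86.5208 (V=45.6352). Price 7.8796; hedge Δ=-0.9053, bond B=113.7265.
  t=1,j=1: stock 178.5400 → up 201.7502 (V=0.0000), down 132.1196 (V=4.3549). Price 0.4098; hedge Δ=-0.0625, bond B=11.5761.
  t=0,j=0: stock 158.0000 → up 178.5400 (V=0.4098), down 116.9200 (V=7.8796). Price 1.0788; hedge Δ=-0.1212, bond B=20.2322.
The time-0 hedge costs 1.0788, which is the no-arbitrage price.

(0,0): Delta=-0.1212 Bond=20.2322
(1,0): Delta=-0.9053 Bond=113.7265
(1,1): Delta=-0.0625 Bond=11.5761
(2,0): Delta=-1.0000 Bond=132.1560
(2,1): Delta=-0.8982 Bond=123.0254
(2,2): Delta=0.0000 Bond=0.0000
V0=1.0788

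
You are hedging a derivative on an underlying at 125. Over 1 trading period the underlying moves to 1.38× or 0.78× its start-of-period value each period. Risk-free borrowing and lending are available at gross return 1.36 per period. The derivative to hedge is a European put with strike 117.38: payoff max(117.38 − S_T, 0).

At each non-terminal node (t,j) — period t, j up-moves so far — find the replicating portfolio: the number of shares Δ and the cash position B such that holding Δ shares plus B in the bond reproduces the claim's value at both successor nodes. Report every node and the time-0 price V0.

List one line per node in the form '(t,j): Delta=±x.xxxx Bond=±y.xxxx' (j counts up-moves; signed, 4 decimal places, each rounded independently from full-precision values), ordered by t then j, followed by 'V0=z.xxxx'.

(0,0): Delta=-0.2651 Bond=33.6206
V0=0.4873

Since d<R<u, set p* = (R−d)/(u−d) = 0.9667; price each node as the discounted p*-expectation of its children.
At expiry t=1: V(1,0)=19.8800, V(1,1)=0.0000
Node (0,0) S=125.0000: V=(p*·0.0000+(1−p*)·19.8800)/1.36=0.4873; Δ=(0.0000−19.8800)/(172.5000−97.5000)=-0.2651; B=V−Δ·S=33.6206
The time-0 hedge costs 0.4873, which is the no-arbitrage price.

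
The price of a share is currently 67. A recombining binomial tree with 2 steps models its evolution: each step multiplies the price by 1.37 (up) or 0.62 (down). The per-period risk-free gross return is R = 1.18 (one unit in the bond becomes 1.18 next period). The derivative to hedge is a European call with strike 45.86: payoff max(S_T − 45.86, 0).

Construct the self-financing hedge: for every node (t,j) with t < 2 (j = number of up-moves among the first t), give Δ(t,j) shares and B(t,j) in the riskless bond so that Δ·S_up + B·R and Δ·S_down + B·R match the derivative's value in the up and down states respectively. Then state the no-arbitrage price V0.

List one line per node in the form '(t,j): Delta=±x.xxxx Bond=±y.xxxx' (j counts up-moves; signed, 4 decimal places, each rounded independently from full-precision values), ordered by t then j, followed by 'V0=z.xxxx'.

(0,0): Delta=0.9141 Bond=-26.2541
(1,0): Delta=0.3547 Bond=-7.7411
(1,1): Delta=1.0000 Bond=-38.8644
V0=34.9907

The replicating-portfolio and risk-neutral prices coincide; use p* = (1.18−0.62)/(1.37−0.62) = 0.7467 for the latter.
Payoff layer (t=2): V(2,0)=0.0000, V(2,1)=11.0498, V(2,2)=79.8923
  t=1,j=0: stock 41.5400 → up 56.9098 (V=11.0498), down 25.7548 (V=0.0000). Price 6.9920; hedge Δ=0.3547, bond B=-7.7411.
  t=1,j=1: stock 91.7900 → up 125.7523 (V=79.8923), down 56.9098 (V=11.0498). Price 52.9256; hedge Δ=1.0000, bond B=-38.8644.
  t=0,j=0: stock 67.0000 → up 91.7900 (V=52.9256), down 41.5400 (V=6.9920). Price 34.9907; hedge Δ=0.9141, bond B=-26.2541.
Each (Δ,B) replicates both successor values, so the strategy is self-financing and V0 is arbitrage-free.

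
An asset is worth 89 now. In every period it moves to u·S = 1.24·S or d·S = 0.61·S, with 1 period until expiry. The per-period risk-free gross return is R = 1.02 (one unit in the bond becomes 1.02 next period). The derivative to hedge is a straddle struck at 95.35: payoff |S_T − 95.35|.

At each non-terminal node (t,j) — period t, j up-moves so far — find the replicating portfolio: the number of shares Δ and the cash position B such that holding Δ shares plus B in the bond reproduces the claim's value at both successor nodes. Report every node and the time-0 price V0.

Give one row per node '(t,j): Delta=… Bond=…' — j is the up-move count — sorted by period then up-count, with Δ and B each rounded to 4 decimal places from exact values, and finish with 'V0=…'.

(0,0): Delta=-0.4646 Bond=64.9833
V0=23.6341

Risk-neutral probability p* = (R−d)/(u−d) = (1.02−0.61)/(1.24−0.61) = 0.6508.
Terminal payoffs: V(1,0)=41.0600, V(1,1)=15.0100
  t=0,j=0: stock 89.0000 → up 110.3600 (V=15.0100), down 54.2900 (V=41.0600). Price 23.6341; hedge Δ=-0.4646, bond B=64.9833.
Check: Δ(0,0)·S0 + B(0,0) = 23.6341 = V0.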